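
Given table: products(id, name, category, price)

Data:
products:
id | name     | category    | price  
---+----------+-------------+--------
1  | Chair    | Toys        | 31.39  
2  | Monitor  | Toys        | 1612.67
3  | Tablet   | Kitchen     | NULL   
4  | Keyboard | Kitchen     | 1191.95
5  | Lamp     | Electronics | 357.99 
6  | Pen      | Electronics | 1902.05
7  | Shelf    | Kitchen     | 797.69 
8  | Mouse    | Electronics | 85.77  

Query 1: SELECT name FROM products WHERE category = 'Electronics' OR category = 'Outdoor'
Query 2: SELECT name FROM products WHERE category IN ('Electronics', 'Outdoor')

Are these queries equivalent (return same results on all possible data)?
Yes, equivalent

Both queries return: [('Lamp',), ('Mouse',), ('Pen',)]

Reason: OR vs IN are equivalent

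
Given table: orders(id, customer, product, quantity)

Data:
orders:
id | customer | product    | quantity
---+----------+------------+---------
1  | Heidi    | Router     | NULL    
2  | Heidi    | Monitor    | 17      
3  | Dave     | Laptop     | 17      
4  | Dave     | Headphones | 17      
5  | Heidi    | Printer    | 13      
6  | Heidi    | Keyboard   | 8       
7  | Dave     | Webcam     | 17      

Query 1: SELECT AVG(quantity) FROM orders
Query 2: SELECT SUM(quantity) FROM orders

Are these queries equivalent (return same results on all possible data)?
No, not equivalent

Query 1 returns: [(14.833333333333334,)]
Query 2 returns: [(89,)]

Reason: AVG vs SUM give different aggregate values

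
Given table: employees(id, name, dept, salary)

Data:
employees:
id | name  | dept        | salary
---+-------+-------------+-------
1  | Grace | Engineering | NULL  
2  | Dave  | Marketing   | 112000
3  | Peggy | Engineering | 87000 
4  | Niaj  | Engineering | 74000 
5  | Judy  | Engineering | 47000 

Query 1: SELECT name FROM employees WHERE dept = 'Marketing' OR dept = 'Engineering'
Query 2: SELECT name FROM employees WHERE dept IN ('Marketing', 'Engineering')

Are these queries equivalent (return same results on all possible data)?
Yes, equivalent

Both queries return: [('Dave',), ('Grace',), ('Judy',), ('Niaj',), ('Peggy',)]

Reason: OR vs IN are equivalent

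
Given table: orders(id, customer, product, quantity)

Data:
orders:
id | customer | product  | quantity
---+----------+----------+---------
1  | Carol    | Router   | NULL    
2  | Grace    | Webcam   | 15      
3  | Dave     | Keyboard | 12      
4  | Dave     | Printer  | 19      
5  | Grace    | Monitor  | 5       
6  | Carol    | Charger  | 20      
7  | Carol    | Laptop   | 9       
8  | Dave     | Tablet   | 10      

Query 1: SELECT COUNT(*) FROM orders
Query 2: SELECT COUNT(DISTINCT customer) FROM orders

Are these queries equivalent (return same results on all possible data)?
No, not equivalent

Query 1 returns: [(8,)]
Query 2 returns: [(3,)]

Reason: COUNT(*) counts rows, COUNT(DISTINCT customer) counts unique customers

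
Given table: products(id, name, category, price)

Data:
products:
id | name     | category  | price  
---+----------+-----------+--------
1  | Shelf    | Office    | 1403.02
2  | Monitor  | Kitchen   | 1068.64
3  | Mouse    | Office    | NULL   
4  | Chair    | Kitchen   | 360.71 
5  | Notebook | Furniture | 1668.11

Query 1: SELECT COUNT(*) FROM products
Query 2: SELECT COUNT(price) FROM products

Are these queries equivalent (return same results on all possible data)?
No, not equivalent

Query 1 returns: [(5,)]
Query 2 returns: [(4,)]

Reason: COUNT(*) includes NULLs, COUNT(column) excludes them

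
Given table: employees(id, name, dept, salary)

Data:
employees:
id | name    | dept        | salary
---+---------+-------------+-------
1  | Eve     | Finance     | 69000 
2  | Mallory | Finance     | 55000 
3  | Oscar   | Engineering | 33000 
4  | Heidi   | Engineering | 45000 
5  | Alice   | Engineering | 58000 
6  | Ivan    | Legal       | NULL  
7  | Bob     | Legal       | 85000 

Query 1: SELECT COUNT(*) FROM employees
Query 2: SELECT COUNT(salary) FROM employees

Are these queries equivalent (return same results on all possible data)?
No, not equivalent

Query 1 returns: [(7,)]
Query 2 returns: [(6,)]

Reason: COUNT(*) includes NULLs, COUNT(column) excludes them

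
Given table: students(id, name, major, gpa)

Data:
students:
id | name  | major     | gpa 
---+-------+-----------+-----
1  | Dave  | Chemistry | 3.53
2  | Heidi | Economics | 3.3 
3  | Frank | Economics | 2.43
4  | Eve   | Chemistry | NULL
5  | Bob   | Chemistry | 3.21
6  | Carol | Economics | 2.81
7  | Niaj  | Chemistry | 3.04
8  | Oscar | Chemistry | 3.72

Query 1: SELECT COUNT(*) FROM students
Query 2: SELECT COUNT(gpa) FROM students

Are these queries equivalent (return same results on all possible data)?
No, not equivalent

Query 1 returns: [(8,)]
Query 2 returns: [(7,)]

Reason: COUNT(*) includes NULLs, COUNT(column) excludes them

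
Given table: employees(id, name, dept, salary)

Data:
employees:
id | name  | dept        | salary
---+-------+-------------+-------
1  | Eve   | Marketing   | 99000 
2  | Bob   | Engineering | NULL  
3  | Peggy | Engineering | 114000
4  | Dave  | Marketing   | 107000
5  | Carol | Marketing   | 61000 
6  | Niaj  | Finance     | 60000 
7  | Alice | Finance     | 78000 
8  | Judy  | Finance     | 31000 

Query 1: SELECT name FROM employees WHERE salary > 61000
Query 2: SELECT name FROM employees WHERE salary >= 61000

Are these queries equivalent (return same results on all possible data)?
No, not equivalent

Query 1 returns: [('Eve',), ('Peggy',), ('Dave',), ('Alice',)]
Query 2 returns: [('Eve',), ('Peggy',), ('Dave',), ('Carol',), ('Alice',)]

Reason: > vs >= gives different results when salary = 61000 exists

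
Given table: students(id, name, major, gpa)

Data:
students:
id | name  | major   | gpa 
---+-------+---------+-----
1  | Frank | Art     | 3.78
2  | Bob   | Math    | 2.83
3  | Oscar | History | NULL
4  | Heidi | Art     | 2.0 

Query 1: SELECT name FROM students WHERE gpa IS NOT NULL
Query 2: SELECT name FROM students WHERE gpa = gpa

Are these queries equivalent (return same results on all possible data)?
Yes, equivalent

Both queries return: [('Bob',), ('Frank',), ('Heidi',)]

Reason: IS NOT NULL vs self-equality (both exclude NULLs)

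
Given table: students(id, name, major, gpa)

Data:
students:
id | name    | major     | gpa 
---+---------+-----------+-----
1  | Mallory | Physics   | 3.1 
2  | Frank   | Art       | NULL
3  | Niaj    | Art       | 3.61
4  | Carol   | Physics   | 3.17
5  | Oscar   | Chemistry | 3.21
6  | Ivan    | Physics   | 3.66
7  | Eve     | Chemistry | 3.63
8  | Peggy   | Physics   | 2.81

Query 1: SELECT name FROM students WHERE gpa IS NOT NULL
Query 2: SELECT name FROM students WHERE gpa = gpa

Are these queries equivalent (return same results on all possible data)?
Yes, equivalent

Both queries return: [('Carol',), ('Eve',), ('Ivan',), ('Mallory',), ('Niaj',), ('Oscar',), ('Peggy',)]

Reason: IS NOT NULL vs self-equality (both exclude NULLs)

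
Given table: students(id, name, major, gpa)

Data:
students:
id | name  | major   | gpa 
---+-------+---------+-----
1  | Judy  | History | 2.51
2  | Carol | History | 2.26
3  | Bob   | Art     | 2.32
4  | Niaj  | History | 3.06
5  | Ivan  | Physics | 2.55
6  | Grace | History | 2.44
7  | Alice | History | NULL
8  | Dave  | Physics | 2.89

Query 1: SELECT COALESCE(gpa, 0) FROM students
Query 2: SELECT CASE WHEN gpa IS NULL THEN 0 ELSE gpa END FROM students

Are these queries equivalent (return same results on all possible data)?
Yes, equivalent

Both queries return: [(0,), (2.26,), (2.32,), (2.44,), (2.51,), (2.55,), (2.89,), (3.06,)]

Reason: COALESCE vs CASE for NULL handling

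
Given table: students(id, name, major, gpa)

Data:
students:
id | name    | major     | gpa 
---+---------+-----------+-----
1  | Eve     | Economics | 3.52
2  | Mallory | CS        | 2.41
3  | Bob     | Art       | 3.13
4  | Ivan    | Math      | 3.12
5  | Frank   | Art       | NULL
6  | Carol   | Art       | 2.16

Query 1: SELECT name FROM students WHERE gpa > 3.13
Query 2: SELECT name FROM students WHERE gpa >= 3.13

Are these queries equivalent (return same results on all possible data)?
No, not equivalent

Query 1 returns: [('Eve',)]
Query 2 returns: [('Eve',), ('Bob',)]

Reason: > vs >= gives different results when gpa = 3.13 exists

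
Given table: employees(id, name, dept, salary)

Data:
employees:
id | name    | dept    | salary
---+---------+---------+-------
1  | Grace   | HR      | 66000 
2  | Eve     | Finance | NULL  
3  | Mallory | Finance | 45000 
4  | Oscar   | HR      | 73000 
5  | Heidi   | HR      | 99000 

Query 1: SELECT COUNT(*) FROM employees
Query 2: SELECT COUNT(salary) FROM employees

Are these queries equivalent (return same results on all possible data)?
No, not equivalent

Query 1 returns: [(5,)]
Query 2 returns: [(4,)]

Reason: COUNT(*) includes NULLs, COUNT(column) excludes them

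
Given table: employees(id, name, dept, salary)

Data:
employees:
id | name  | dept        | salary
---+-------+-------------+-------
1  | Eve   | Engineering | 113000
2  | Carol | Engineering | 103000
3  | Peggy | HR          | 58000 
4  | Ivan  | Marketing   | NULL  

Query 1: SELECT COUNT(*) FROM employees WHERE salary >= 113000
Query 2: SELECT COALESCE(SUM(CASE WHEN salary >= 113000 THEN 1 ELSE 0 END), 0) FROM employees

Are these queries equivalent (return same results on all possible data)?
Yes, equivalent

Both queries return: [(1,)]

Reason: COUNT with WHERE vs conditional SUM (COALESCE handles empty-table NULL)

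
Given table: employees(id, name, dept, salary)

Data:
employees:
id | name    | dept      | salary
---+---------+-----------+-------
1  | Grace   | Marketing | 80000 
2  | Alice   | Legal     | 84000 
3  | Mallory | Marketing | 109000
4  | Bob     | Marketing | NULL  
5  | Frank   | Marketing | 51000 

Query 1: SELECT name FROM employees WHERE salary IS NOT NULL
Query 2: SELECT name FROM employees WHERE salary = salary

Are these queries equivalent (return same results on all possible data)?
Yes, equivalent

Both queries return: [('Alice',), ('Frank',), ('Grace',), ('Mallory',)]

Reason: IS NOT NULL vs self-equality (both exclude NULLs)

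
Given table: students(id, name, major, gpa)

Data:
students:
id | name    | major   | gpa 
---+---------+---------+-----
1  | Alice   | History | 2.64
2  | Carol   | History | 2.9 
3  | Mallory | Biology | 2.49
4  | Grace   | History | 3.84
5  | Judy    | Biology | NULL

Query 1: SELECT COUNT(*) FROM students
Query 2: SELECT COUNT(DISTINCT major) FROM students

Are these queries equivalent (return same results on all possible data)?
No, not equivalent

Query 1 returns: [(5,)]
Query 2 returns: [(2,)]

Reason: COUNT(*) counts rows, COUNT(DISTINCT major) counts unique majors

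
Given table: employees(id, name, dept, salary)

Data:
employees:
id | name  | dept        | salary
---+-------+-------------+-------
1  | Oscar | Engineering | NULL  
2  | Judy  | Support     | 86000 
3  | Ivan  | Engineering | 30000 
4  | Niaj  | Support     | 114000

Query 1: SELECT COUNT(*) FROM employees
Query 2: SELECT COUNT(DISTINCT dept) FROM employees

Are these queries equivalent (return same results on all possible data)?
No, not equivalent

Query 1 returns: [(4,)]
Query 2 returns: [(2,)]

Reason: COUNT(*) counts rows, COUNT(DISTINCT dept) counts unique depts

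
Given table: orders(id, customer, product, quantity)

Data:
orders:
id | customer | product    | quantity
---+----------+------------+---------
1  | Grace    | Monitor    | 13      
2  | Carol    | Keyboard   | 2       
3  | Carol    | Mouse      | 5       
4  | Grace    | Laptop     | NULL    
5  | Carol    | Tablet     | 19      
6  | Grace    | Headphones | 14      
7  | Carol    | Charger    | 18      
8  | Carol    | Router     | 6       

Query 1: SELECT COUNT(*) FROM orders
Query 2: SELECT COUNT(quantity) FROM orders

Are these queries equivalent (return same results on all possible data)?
No, not equivalent

Query 1 returns: [(8,)]
Query 2 returns: [(7,)]

Reason: COUNT(*) includes NULLs, COUNT(column) excludes them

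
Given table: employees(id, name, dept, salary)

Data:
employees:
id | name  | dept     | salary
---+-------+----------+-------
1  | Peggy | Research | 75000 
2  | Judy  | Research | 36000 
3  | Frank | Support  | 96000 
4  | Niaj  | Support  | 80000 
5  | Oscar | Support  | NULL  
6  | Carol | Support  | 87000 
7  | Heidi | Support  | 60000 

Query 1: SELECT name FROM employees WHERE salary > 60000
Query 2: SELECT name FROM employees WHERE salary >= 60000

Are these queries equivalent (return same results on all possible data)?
No, not equivalent

Query 1 returns: [('Peggy',), ('Frank',), ('Niaj',), ('Carol',)]
Query 2 returns: [('Peggy',), ('Frank',), ('Niaj',), ('Carol',), ('Heidi',)]

Reason: > vs >= gives different results when salary = 60000 exists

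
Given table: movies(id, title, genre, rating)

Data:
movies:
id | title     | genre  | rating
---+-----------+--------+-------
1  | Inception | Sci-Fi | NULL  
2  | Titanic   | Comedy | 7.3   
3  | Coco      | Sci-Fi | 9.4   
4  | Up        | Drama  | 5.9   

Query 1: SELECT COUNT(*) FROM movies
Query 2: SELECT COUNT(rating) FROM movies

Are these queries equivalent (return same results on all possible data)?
No, not equivalent

Query 1 returns: [(4,)]
Query 2 returns: [(3,)]

Reason: COUNT(*) includes NULLs, COUNT(column) excludes them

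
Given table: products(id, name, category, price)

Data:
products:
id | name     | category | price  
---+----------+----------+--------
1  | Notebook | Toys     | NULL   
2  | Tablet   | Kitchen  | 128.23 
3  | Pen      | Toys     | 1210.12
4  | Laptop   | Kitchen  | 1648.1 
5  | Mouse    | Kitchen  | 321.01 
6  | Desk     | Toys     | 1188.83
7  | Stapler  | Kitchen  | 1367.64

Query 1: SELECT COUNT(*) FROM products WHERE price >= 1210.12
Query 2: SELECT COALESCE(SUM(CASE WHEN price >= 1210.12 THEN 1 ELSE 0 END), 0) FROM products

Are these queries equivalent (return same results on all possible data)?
Yes, equivalent

Both queries return: [(3,)]

Reason: COUNT with WHERE vs conditional SUM (COALESCE handles empty-table NULL)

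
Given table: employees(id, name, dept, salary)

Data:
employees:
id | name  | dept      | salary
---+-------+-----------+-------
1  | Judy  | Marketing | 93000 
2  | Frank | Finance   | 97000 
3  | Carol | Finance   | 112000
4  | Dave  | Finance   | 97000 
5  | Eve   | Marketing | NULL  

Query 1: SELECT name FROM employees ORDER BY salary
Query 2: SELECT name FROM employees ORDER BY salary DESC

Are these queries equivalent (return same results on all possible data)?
No, not equivalent

Query 1 returns: [('Eve',), ('Judy',), ('Frank',), ('Dave',), ('Carol',)]
Query 2 returns: [('Carol',), ('Frank',), ('Dave',), ('Judy',), ('Eve',)]

Reason: ASC vs DESC gives opposite ordering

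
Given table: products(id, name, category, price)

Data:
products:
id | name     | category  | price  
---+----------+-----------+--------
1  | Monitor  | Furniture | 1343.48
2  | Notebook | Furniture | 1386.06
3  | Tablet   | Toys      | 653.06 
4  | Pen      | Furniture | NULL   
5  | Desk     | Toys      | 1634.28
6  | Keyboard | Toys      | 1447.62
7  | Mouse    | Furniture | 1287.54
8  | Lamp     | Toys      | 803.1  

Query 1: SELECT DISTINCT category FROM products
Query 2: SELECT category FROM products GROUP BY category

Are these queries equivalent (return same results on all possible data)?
Yes, equivalent

Both queries return: [('Furniture',), ('Toys',)]

Reason: Both get unique categorys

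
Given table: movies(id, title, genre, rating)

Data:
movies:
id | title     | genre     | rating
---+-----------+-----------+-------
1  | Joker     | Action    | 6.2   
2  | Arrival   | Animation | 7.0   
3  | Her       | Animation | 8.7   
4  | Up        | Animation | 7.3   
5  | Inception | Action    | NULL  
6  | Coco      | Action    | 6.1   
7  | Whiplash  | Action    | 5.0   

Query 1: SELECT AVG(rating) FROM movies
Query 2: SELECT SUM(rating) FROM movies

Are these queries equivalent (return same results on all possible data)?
No, not equivalent

Query 1 returns: [(6.716666666666666,)]
Query 2 returns: [(40.3,)]

Reason: AVG vs SUM give different aggregate values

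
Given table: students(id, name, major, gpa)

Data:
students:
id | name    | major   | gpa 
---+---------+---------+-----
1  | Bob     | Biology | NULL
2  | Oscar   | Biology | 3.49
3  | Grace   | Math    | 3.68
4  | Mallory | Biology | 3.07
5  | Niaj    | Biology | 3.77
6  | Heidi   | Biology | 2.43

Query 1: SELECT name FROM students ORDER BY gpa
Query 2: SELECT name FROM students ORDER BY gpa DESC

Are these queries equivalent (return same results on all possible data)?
No, not equivalent

Query 1 returns: [('Bob',), ('Heidi',), ('Mallory',), ('Oscar',), ('Grace',), ('Niaj',)]
Query 2 returns: [('Niaj',), ('Grace',), ('Oscar',), ('Mallory',), ('Heidi',), ('Bob',)]

Reason: ASC vs DESC gives opposite ordering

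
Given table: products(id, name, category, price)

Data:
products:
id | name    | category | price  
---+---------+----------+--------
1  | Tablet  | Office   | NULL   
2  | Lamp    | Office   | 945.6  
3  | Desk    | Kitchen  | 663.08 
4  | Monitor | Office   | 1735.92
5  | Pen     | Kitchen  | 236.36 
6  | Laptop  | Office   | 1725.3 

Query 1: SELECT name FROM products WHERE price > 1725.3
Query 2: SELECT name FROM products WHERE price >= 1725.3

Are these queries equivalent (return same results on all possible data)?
No, not equivalent

Query 1 returns: [('Monitor',)]
Query 2 returns: [('Monitor',), ('Laptop',)]

Reason: > vs >= gives different results when price = 1725.3 exists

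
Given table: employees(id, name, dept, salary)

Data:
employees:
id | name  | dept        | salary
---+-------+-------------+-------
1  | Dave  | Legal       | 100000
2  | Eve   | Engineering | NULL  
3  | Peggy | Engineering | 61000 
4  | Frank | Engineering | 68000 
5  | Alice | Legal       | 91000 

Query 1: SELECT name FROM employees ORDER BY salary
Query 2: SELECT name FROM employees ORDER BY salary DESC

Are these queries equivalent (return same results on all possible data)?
No, not equivalent

Query 1 returns: [('Eve',), ('Peggy',), ('Frank',), ('Alice',), ('Dave',)]
Query 2 returns: [('Dave',), ('Alice',), ('Frank',), ('Peggy',), ('Eve',)]

Reason: ASC vs DESC gives opposite ordering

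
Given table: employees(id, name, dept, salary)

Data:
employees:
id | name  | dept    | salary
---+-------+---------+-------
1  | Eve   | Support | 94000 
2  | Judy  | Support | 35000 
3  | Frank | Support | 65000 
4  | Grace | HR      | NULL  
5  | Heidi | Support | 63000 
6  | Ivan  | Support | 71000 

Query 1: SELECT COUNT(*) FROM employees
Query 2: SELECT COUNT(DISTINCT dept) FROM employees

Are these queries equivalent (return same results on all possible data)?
No, not equivalent

Query 1 returns: [(6,)]
Query 2 returns: [(2,)]

Reason: COUNT(*) counts rows, COUNT(DISTINCT dept) counts unique depts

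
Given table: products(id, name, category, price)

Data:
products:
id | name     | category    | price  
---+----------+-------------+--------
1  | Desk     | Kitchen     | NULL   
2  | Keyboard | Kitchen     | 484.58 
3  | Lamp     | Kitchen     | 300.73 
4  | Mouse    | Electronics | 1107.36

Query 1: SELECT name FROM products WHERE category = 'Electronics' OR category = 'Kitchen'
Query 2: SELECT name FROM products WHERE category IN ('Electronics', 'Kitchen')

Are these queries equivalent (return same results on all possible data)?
Yes, equivalent

Both queries return: [('Desk',), ('Keyboard',), ('Lamp',), ('Mouse',)]

Reason: OR vs IN are equivalent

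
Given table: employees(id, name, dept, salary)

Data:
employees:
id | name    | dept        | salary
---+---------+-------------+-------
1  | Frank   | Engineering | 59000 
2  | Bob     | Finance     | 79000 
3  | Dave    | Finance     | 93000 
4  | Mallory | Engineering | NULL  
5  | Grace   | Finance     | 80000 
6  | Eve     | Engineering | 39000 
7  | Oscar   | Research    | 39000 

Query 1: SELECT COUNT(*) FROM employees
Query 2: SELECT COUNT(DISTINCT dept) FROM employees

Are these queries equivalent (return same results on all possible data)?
No, not equivalent

Query 1 returns: [(7,)]
Query 2 returns: [(3,)]

Reason: COUNT(*) counts rows, COUNT(DISTINCT dept) counts unique depts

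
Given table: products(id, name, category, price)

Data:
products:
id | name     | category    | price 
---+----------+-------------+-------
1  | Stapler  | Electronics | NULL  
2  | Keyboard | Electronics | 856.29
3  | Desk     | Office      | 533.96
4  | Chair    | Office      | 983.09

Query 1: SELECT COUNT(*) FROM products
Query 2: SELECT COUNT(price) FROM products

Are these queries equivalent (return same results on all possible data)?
No, not equivalent

Query 1 returns: [(4,)]
Query 2 returns: [(3,)]

Reason: COUNT(*) includes NULLs, COUNT(column) excludes them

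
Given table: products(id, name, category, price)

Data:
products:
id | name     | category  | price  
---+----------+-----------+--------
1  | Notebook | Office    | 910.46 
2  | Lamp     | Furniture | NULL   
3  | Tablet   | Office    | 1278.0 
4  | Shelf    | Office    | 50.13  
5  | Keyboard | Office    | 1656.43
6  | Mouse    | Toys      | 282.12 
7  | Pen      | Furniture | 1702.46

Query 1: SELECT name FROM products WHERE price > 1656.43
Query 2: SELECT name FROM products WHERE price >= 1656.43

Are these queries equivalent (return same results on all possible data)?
No, not equivalent

Query 1 returns: [('Pen',)]
Query 2 returns: [('Keyboard',), ('Pen',)]

Reason: > vs >= gives different results when price = 1656.43 exists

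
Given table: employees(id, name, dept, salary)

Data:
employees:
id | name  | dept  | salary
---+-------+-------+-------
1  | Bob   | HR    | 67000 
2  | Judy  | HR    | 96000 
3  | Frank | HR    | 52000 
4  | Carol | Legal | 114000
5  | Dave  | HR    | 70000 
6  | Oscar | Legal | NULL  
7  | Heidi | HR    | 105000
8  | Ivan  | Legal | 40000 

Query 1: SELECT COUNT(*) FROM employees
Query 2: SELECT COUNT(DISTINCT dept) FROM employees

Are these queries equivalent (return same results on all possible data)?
No, not equivalent

Query 1 returns: [(8,)]
Query 2 returns: [(2,)]

Reason: COUNT(*) counts rows, COUNT(DISTINCT dept) counts unique depts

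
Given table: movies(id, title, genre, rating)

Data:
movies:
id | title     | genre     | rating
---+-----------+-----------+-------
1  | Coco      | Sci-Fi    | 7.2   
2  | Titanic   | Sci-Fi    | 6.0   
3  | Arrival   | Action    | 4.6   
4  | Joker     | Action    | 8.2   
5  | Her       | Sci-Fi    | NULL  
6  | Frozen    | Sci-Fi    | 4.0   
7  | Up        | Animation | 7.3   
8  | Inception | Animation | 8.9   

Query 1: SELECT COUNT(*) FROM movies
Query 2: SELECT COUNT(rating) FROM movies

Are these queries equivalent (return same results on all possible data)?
No, not equivalent

Query 1 returns: [(8,)]
Query 2 returns: [(7,)]

Reason: COUNT(*) includes NULLs, COUNT(column) excludes them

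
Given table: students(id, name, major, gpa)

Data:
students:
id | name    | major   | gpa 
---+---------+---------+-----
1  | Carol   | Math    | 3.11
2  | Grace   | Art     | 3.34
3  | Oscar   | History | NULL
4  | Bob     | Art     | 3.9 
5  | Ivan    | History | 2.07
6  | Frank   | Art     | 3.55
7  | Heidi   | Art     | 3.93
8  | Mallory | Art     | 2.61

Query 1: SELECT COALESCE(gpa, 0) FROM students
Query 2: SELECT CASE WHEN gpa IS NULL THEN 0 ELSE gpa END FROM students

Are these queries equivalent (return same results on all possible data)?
Yes, equivalent

Both queries return: [(0,), (2.07,), (2.61,), (3.11,), (3.34,), (3.55,), (3.9,), (3.93,)]

Reason: COALESCE vs CASE for NULL handling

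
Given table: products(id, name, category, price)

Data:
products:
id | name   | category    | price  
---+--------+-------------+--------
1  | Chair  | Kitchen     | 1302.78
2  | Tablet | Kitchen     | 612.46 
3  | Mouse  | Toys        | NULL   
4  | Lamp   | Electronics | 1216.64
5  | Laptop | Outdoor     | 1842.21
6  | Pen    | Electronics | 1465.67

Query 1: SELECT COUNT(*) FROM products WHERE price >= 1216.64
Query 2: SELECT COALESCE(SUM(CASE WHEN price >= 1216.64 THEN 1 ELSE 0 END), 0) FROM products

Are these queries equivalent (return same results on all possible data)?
Yes, equivalent

Both queries return: [(4,)]

Reason: COUNT with WHERE vs conditional SUM (COALESCE handles empty-table NULL)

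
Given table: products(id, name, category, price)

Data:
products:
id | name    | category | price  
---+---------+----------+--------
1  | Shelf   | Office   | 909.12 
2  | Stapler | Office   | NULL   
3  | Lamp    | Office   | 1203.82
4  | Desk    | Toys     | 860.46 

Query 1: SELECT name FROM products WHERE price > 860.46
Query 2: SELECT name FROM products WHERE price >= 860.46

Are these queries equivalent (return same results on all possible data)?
No, not equivalent

Query 1 returns: [('Shelf',), ('Lamp',)]
Query 2 returns: [('Shelf',), ('Lamp',), ('Desk',)]

Reason: > vs >= gives different results when price = 860.46 exists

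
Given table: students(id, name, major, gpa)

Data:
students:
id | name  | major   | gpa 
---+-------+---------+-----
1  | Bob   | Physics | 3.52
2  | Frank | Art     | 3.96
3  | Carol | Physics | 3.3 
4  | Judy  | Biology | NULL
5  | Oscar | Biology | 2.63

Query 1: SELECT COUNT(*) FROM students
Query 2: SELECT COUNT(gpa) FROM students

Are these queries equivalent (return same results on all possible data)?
No, not equivalent

Query 1 returns: [(5,)]
Query 2 returns: [(4,)]

Reason: COUNT(*) includes NULLs, COUNT(column) excludes them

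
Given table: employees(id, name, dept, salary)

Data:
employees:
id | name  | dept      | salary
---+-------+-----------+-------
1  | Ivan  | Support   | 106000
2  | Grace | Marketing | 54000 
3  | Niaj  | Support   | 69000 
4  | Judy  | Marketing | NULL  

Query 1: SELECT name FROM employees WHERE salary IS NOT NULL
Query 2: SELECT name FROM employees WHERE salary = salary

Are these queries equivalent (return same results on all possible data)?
Yes, equivalent

Both queries return: [('Grace',), ('Ivan',), ('Niaj',)]

Reason: IS NOT NULL vs self-equality (both exclude NULLs)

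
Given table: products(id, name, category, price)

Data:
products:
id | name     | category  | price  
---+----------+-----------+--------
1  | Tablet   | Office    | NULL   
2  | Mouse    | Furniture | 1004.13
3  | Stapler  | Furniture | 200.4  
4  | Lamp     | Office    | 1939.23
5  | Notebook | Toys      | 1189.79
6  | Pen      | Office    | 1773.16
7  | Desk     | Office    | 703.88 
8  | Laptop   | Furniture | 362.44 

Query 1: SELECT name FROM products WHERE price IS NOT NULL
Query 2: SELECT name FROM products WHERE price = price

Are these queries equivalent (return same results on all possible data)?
Yes, equivalent

Both queries return: [('Desk',), ('Lamp',), ('Laptop',), ('Mouse',), ('Notebook',), ('Pen',), ('Stapler',)]

Reason: IS NOT NULL vs self-equality (both exclude NULLs)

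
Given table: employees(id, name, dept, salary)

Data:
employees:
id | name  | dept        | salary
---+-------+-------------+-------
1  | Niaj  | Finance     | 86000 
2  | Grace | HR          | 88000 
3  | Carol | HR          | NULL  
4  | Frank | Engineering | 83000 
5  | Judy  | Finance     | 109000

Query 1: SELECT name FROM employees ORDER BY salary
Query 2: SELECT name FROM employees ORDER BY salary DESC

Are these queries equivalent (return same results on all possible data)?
No, not equivalent

Query 1 returns: [('Carol',), ('Frank',), ('Niaj',), ('Grace',), ('Judy',)]
Query 2 returns: [('Judy',), ('Grace',), ('Niaj',), ('Frank',), ('Carol',)]

Reason: ASC vs DESC gives opposite ordering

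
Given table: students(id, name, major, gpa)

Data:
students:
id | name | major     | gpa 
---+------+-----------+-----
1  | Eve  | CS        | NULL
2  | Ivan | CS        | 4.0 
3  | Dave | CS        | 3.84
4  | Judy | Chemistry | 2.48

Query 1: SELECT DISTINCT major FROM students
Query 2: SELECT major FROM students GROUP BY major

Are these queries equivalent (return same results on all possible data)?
Yes, equivalent

Both queries return: [('CS',), ('Chemistry',)]

Reason: Both get unique majors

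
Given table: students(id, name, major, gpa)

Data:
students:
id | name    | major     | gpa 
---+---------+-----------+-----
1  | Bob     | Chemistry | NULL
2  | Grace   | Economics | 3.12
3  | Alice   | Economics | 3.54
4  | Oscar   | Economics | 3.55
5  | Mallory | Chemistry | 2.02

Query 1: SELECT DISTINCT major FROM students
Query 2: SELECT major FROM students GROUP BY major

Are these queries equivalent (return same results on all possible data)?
Yes, equivalent

Both queries return: [('Chemistry',), ('Economics',)]

Reason: Both get unique majors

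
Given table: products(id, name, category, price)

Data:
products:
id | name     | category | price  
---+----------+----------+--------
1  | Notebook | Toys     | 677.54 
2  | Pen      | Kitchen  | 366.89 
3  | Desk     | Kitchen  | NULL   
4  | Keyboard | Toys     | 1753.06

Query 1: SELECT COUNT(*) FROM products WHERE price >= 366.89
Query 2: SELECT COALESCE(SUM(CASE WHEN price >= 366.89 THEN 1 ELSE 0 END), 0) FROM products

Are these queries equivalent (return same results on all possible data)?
Yes, equivalent

Both queries return: [(3,)]

Reason: COUNT with WHERE vs conditional SUM (COALESCE handles empty-table NULL)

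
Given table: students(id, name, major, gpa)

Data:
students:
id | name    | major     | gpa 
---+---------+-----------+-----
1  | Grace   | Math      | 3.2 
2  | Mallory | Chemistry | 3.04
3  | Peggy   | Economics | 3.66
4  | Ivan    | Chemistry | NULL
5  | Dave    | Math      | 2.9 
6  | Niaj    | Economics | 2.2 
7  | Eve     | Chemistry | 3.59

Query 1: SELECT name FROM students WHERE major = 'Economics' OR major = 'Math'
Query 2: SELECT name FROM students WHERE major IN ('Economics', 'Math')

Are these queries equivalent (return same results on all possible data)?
Yes, equivalent

Both queries return: [('Dave',), ('Grace',), ('Niaj',), ('Peggy',)]

Reason: OR vs IN are equivalent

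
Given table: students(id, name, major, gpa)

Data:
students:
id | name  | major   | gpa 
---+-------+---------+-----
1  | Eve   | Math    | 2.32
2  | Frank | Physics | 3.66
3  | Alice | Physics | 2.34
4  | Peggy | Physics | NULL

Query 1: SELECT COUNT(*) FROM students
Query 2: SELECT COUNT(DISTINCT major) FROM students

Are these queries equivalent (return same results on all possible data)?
No, not equivalent

Query 1 returns: [(4,)]
Query 2 returns: [(2,)]

Reason: COUNT(*) counts rows, COUNT(DISTINCT major) counts unique majors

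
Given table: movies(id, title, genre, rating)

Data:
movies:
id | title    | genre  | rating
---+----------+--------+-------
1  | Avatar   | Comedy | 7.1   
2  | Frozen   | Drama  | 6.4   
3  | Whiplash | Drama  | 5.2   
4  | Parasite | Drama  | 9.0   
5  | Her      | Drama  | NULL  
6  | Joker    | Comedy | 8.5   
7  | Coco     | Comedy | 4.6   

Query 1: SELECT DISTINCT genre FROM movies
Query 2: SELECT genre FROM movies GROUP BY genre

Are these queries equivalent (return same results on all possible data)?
Yes, equivalent

Both queries return: [('Comedy',), ('Drama',)]

Reason: Both get unique genres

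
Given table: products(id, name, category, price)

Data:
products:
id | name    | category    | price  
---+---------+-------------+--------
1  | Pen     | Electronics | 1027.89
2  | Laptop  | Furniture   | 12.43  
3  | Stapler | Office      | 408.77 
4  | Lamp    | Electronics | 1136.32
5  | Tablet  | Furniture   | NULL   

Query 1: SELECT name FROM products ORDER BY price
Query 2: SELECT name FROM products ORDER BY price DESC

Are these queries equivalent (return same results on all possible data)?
No, not equivalent

Query 1 returns: [('Tablet',), ('Laptop',), ('Stapler',), ('Pen',), ('Lamp',)]
Query 2 returns: [('Lamp',), ('Pen',), ('Stapler',), ('Laptop',), ('Tablet',)]

Reason: ASC vs DESC gives opposite ordering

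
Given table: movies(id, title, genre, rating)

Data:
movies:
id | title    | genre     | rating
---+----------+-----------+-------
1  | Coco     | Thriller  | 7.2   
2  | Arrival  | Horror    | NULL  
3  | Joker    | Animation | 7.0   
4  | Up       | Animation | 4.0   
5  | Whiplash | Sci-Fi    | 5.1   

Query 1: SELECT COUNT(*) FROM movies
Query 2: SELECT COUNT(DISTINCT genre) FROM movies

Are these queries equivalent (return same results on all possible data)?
No, not equivalent

Query 1 returns: [(5,)]
Query 2 returns: [(4,)]

Reason: COUNT(*) counts rows, COUNT(DISTINCT genre) counts unique genres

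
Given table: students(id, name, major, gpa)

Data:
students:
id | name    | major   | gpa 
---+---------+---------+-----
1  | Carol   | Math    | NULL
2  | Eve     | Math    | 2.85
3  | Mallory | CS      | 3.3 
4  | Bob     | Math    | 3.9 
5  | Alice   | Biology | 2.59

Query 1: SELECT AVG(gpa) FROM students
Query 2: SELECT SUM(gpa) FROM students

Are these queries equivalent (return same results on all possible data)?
No, not equivalent

Query 1 returns: [(3.16,)]
Query 2 returns: [(12.64,)]

Reason: AVG vs SUM give different aggregate values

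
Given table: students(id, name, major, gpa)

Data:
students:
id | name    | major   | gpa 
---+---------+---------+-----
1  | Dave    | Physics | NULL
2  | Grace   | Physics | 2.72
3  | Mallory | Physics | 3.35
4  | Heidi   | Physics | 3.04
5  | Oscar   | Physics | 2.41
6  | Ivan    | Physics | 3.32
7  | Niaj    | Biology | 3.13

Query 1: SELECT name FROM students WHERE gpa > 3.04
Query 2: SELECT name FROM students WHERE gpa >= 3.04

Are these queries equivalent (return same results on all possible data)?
No, not equivalent

Query 1 returns: [('Mallory',), ('Ivan',), ('Niaj',)]
Query 2 returns: [('Mallory',), ('Heidi',), ('Ivan',), ('Niaj',)]

Reason: > vs >= gives different results when gpa = 3.04 exists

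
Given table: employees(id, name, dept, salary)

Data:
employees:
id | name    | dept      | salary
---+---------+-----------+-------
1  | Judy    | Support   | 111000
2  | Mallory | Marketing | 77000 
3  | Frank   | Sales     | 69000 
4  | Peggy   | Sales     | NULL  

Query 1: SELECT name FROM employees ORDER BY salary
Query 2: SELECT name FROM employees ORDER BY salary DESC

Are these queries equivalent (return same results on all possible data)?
No, not equivalent

Query 1 returns: [('Peggy',), ('Frank',), ('Mallory',), ('Judy',)]
Query 2 returns: [('Judy',), ('Mallory',), ('Frank',), ('Peggy',)]

Reason: ASC vs DESC gives opposite ordering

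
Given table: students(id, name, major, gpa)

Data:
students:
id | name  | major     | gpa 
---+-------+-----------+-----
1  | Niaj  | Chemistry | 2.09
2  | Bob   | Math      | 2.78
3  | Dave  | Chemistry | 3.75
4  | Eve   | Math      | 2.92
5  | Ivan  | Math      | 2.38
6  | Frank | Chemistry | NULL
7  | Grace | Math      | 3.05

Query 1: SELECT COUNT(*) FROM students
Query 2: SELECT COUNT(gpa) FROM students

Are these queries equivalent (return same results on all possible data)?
No, not equivalent

Query 1 returns: [(7,)]
Query 2 returns: [(6,)]

Reason: COUNT(*) includes NULLs, COUNT(column) excludes them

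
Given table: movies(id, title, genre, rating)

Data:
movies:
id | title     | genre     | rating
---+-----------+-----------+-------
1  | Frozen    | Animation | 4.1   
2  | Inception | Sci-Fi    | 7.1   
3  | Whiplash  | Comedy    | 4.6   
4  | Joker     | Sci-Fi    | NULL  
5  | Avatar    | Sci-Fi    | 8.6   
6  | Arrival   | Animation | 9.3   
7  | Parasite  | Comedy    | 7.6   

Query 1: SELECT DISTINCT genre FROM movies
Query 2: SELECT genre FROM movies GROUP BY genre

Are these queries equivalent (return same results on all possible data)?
Yes, equivalent

Both queries return: [('Animation',), ('Comedy',), ('Sci-Fi',)]

Reason: Both get unique genres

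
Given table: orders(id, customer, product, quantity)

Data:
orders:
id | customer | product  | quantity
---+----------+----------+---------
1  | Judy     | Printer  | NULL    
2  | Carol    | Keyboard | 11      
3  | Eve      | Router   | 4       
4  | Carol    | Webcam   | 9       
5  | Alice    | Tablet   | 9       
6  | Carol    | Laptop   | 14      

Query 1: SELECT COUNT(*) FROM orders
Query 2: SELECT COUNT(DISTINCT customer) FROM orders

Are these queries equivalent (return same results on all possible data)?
No, not equivalent

Query 1 returns: [(6,)]
Query 2 returns: [(4,)]

Reason: COUNT(*) counts rows, COUNT(DISTINCT customer) counts unique customers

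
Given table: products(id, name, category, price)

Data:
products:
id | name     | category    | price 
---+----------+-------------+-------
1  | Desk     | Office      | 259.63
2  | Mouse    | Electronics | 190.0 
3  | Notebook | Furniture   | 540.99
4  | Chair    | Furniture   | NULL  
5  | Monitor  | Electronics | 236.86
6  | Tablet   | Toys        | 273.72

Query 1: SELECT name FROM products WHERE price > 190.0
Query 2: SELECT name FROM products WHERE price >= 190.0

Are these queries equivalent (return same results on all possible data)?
No, not equivalent

Query 1 returns: [('Desk',), ('Notebook',), ('Monitor',), ('Tablet',)]
Query 2 returns: [('Desk',), ('Mouse',), ('Notebook',), ('Monitor',), ('Tablet',)]

Reason: > vs >= gives different results when price = 190.0 exists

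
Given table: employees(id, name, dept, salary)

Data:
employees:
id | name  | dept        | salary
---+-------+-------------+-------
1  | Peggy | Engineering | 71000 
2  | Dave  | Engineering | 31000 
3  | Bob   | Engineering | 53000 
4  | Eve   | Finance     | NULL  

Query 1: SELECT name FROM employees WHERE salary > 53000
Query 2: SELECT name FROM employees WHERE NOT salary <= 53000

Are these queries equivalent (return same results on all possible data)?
Yes, equivalent

Both queries return: [('Peggy',)]

Reason: Both filter salary > 53000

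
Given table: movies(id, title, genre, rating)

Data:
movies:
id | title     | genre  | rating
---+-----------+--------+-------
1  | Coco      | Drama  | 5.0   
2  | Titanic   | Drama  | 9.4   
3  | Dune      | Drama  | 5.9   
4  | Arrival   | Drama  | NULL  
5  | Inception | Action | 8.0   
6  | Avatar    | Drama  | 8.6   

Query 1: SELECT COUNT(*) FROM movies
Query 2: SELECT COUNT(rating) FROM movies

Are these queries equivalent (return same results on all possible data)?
No, not equivalent

Query 1 returns: [(6,)]
Query 2 returns: [(5,)]

Reason: COUNT(*) includes NULLs, COUNT(column) excludes them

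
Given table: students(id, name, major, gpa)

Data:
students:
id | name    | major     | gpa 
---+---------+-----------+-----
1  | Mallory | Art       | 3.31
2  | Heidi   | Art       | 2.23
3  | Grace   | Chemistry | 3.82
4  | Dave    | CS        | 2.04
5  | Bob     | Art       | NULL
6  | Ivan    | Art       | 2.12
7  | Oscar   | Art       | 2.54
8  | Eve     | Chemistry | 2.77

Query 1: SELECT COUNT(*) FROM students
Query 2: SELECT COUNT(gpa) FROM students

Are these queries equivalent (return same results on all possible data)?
No, not equivalent

Query 1 returns: [(8,)]
Query 2 returns: [(7,)]

Reason: COUNT(*) includes NULLs, COUNT(column) excludes them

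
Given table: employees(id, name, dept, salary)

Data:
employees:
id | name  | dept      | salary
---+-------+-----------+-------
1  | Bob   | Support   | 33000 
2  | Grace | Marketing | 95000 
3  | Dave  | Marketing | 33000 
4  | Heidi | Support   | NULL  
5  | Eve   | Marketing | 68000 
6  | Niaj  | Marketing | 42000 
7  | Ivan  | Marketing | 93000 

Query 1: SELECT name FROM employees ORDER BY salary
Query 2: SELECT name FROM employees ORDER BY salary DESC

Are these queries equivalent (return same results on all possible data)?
No, not equivalent

Query 1 returns: [('Heidi',), ('Bob',), ('Dave',), ('Niaj',), ('Eve',), ('Ivan',), ('Grace',)]
Query 2 returns: [('Grace',), ('Ivan',), ('Eve',), ('Niaj',), ('Bob',), ('Dave',), ('Heidi',)]

Reason: ASC vs DESC gives opposite ordering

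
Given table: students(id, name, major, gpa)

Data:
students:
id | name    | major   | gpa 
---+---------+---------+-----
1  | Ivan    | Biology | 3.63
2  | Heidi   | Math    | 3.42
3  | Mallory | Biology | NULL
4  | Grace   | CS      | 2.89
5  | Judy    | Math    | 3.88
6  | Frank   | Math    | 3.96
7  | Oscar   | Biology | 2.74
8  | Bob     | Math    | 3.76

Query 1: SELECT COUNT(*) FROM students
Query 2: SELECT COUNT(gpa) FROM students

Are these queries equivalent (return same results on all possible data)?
No, not equivalent

Query 1 returns: [(8,)]
Query 2 returns: [(7,)]

Reason: COUNT(*) includes NULLs, COUNT(column) excludes them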